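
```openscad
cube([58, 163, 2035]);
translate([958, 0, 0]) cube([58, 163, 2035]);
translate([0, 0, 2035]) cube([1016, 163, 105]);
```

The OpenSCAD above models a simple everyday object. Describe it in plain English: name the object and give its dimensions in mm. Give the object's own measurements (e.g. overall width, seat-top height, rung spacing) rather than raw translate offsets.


A door frame. The clear opening is 900 mm wide and 2035 mm high. Two 58 mm wide jambs, 163 mm deep, stand either side of the opening from the floor to the top of the opening. A 105 mm thick head sits across the top of both jambs, spanning the full outside width of the frame.


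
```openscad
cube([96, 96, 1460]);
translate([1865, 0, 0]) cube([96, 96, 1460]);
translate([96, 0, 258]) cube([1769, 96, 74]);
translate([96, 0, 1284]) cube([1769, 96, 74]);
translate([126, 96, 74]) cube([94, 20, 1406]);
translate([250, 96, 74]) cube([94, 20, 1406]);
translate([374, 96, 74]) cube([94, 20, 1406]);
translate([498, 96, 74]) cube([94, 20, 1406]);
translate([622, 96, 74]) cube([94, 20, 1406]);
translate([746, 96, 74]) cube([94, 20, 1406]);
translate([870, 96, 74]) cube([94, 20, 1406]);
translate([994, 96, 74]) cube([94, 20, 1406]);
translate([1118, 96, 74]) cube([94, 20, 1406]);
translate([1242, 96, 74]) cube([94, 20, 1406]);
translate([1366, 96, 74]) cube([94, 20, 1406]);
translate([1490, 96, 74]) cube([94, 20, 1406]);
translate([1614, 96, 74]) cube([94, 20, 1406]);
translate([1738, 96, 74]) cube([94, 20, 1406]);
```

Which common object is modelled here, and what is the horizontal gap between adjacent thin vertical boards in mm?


A fence section. The picket gap is 30 mm.

Two posts, two rails, 14 pickets — a fence section. Span 1769 mm holds 14 pickets of 94 mm with 15 equal gaps: ⌊(1769 − 14·94) / 15⌋ = 30 mm.


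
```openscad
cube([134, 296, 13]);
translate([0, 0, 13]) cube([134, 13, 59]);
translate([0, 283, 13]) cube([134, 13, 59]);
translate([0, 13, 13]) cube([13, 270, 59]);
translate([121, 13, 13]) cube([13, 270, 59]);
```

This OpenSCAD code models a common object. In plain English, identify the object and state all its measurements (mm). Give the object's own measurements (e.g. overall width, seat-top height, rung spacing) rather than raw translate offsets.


An open-topped rectangular box: outside dimensions 134×296×72 mm, with a uniform wall and base thickness of 13 mm. The base is a full 134×296 slab on the floor; four walls sit on top of the base. The front and back walls (the −y and +y sides) span the full width; the two side walls fit between them.


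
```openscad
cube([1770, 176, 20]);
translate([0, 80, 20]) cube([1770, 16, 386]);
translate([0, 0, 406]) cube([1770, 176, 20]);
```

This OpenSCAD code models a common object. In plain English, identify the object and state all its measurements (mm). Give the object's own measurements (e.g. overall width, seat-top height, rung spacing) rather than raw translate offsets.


An I-beam lying along x, 1770 mm long. Overall section height 426 mm. Two flanges 176 mm wide (y) and 20 mm thick, one on the floor and one at the top; a web 16 mm thick runs between them, centred on the flange width.


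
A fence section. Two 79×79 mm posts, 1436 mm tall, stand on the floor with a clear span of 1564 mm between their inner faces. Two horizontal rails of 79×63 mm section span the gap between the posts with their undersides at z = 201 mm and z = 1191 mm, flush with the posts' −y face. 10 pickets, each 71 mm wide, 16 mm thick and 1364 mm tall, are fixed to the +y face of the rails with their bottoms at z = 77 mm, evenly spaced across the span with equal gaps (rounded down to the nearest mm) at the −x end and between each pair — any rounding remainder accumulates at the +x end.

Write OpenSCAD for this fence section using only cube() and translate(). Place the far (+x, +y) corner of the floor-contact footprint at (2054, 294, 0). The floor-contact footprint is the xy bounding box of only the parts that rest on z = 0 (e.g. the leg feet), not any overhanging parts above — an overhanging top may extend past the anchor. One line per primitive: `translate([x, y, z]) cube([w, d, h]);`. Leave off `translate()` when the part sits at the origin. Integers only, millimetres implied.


translate([332, 215, 0]) cube([79, 79, 1436]);
translate([1975, 215, 0]) cube([79, 79, 1436]);
translate([411, 215, 201]) cube([1564, 79, 63]);
translate([411, 215, 1191]) cube([1564, 79, 63]);
translate([488, 294, 77]) cube([71, 16, 1364]);
translate([636, 294, 77]) cube([71, 16, 1364]);
translate([784, 294, 77]) cube([71, 16, 1364]);
translate([932, 294, 77]) cube([71, 16, 1364]);
translate([1080, 294, 77]) cube([71, 16, 1364]);
translate([1228, 294, 77]) cube([71, 16, 1364]);
translate([1376, 294, 77]) cube([71, 16, 1364]);
translate([1524, 294, 77]) cube([71, 16, 1364]);
translate([1672, 294, 77]) cube([71, 16, 1364]);
translate([1820, 294, 77]) cube([71, 16, 1364]);


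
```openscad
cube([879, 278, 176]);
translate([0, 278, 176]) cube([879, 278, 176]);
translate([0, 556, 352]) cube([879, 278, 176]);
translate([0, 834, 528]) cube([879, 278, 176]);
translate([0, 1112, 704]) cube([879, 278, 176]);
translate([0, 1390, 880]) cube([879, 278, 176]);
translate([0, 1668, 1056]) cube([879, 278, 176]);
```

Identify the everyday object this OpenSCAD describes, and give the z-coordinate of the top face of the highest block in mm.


A staircase. The total rise is 1232 mm.

7 identical blocks, each offset up and back from the previous — a staircase. Each step is 176 mm tall and there are 7 of them, so the total rise is 7 × 176 = 1232 mm.


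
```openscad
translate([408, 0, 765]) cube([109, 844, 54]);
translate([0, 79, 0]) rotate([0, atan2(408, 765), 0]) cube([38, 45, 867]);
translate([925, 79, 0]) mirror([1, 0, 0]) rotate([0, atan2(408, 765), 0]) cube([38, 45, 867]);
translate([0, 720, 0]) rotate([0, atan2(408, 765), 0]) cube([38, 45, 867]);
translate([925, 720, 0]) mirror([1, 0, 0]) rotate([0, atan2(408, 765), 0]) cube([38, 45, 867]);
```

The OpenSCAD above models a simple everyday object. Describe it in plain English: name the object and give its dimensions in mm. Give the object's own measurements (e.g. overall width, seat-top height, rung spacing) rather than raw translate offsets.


A sawhorse. A 109×844×54 mm beam (x, y, z) sits on two A-frame leg pairs. Each pair is two raked legs of 38×45 mm section (45 mm along y) splaying symmetrically in x. Each leg rises 765 mm vertically over 408 mm of horizontal reach and is 867 mm long along its own axis. Every leg's outer bottom edge rests on the floor and its outer top edge meets a bottom edge of the beam — the left legs (tilting toward +x) meet the beam's −x bottom edge, the right legs (their mirror images, tilting toward −x) meet its +x bottom edge — so the leg tops tuck under the beam, the beam's underside is 765 mm above the floor, and the feet are 925 mm apart outside-to-outside with the beam centred between them. The two leg pairs are set in 79 mm from either end of the beam.


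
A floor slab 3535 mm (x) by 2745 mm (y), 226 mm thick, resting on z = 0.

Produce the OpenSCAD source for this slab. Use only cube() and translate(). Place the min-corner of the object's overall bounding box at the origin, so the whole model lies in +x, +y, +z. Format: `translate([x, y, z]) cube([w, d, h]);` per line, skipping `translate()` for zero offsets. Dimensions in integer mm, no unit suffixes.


cube([3535, 2745, 226]);


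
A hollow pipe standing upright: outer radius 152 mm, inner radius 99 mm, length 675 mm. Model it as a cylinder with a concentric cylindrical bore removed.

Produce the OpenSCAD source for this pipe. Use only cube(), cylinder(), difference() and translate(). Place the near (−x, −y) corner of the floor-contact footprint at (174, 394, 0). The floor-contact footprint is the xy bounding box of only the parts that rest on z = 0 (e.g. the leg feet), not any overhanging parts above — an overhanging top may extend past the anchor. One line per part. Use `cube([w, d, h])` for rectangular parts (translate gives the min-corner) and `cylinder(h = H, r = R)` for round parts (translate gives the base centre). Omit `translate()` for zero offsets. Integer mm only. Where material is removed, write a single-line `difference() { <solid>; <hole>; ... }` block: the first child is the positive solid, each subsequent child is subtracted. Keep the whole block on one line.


difference() { translate([326, 546, 0]) cylinder(h = 675, r = 152); translate([326, 546, 0]) cylinder(h = 675, r = 99); }


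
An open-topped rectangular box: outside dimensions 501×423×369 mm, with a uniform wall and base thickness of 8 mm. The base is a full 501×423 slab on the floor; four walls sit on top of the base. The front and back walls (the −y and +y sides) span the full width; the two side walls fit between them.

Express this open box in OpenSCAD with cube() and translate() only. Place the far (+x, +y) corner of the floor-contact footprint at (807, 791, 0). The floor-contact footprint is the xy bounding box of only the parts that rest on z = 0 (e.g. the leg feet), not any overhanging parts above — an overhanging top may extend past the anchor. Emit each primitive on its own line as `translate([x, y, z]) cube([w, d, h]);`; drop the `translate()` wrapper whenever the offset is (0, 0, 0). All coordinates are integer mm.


translate([306, 368, 0]) cube([501, 423, 8]);
translate([306, 368, 8]) cube([501, 8, 361]);
translate([306, 783, 8]) cube([501, 8, 361]);
translate([306, 376, 8]) cube([8, 407, 361]);
translate([799, 376, 8]) cube([8, 407, 361]);


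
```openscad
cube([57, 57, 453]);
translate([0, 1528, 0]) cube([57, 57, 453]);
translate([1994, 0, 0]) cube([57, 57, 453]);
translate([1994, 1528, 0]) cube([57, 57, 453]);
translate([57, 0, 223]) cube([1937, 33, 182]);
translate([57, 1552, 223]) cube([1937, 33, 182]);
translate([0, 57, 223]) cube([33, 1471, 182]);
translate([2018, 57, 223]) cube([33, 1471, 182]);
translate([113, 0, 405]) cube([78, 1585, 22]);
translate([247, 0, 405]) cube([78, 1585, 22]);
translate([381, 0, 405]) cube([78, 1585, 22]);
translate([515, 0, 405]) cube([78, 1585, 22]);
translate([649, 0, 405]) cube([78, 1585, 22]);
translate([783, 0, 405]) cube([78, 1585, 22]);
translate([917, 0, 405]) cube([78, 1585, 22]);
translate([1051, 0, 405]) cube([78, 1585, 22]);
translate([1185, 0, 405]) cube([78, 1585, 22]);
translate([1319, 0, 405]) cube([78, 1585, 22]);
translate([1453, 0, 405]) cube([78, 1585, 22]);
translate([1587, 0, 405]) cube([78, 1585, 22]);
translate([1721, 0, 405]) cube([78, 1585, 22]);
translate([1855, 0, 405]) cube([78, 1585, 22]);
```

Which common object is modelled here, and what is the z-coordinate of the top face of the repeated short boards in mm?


A bed frame. The slat-top height is 427 mm.

Four posts, four rails, and a row of slats — a bed frame. Slats sit on the rails at z = 223 + 182 = 405; with slat thickness 22, the top is 427 mm.


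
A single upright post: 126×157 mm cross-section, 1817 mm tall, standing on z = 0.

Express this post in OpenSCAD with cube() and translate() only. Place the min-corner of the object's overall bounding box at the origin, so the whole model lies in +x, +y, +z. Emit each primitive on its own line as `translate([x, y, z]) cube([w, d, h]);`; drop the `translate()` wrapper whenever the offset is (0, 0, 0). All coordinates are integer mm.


cube([126, 157, 1817]);


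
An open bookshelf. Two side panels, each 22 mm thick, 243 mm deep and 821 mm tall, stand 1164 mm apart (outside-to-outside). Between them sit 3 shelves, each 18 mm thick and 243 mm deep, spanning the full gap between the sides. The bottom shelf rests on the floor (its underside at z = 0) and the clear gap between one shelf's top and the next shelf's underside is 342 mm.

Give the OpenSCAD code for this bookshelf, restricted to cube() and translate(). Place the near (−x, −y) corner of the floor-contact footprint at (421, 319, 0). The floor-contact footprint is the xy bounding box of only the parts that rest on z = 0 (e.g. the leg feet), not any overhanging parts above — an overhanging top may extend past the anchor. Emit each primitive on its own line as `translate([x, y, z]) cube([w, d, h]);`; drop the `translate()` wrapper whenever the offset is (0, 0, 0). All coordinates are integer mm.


translate([421, 319, 0]) cube([22, 243, 821]);
translate([1563, 319, 0]) cube([22, 243, 821]);
translate([443, 319, 0]) cube([1120, 243, 18]);
translate([443, 319, 360]) cube([1120, 243, 18]);
translate([443, 319, 720]) cube([1120, 243, 18]);


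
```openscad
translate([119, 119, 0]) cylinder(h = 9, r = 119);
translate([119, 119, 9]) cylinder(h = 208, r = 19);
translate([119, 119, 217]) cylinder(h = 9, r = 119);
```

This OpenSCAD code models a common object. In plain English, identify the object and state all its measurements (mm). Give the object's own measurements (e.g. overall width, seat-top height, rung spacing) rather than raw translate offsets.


A spool: two coaxial disc flanges of radius 119 mm and thickness 9 mm, joined by a core cylinder of radius 19 mm and height 208 mm. The lower flange rests on z = 0 and the three cylinders share a vertical axis.


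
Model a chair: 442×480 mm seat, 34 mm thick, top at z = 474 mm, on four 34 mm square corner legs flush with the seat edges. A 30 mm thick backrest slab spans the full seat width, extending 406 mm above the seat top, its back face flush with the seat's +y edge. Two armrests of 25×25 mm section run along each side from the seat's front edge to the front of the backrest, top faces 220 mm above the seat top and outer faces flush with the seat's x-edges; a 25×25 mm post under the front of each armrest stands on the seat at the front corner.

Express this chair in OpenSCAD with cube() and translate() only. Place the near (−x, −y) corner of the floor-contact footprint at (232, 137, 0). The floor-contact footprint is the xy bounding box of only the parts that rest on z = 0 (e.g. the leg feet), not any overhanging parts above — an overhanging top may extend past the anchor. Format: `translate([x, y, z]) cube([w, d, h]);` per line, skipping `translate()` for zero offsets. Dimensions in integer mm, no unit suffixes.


translate([232, 137, 440]) cube([442, 480, 34]);
translate([232, 137, 0]) cube([34, 34, 440]);
translate([640, 137, 0]) cube([34, 34, 440]);
translate([232, 583, 0]) cube([34, 34, 440]);
translate([640, 583, 0]) cube([34, 34, 440]);
translate([232, 587, 474]) cube([442, 30, 406]);
translate([232, 137, 669]) cube([25, 450, 25]);
translate([649, 137, 669]) cube([25, 450, 25]);
translate([232, 137, 474]) cube([25, 25, 195]);
translate([649, 137, 474]) cube([25, 25, 195]);


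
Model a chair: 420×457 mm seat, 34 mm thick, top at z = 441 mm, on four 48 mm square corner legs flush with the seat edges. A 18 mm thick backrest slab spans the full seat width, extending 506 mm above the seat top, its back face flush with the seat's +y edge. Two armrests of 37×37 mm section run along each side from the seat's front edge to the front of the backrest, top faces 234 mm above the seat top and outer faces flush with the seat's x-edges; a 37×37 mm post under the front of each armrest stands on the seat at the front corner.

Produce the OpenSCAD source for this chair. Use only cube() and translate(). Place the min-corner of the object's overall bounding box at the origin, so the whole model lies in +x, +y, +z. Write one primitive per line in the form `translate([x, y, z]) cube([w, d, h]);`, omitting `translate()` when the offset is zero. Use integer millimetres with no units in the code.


translate([0, 0, 407]) cube([420, 457, 34]);
cube([48, 48, 407]);
translate([372, 0, 0]) cube([48, 48, 407]);
translate([0, 409, 0]) cube([48, 48, 407]);
translate([372, 409, 0]) cube([48, 48, 407]);
translate([0, 439, 441]) cube([420, 18, 506]);
translate([0, 0, 638]) cube([37, 439, 37]);
translate([383, 0, 638]) cube([37, 439, 37]);
translate([0, 0, 441]) cube([37, 37, 197]);
translate([383, 0, 441]) cube([37, 37, 197]);


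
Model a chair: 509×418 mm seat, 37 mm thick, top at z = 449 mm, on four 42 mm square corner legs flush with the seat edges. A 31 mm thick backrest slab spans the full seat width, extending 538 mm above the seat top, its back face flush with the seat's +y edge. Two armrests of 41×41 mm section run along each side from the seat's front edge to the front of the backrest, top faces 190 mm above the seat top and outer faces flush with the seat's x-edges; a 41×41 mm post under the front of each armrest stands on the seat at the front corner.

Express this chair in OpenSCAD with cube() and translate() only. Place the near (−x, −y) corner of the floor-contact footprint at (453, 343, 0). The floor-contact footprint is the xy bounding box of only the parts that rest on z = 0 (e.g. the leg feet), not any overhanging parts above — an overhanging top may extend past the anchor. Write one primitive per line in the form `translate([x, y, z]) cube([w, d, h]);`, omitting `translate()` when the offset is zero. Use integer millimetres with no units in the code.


translate([453, 343, 412]) cube([509, 418, 37]);
translate([453, 343, 0]) cube([42, 42, 412]);
translate([920, 343, 0]) cube([42, 42, 412]);
translate([453, 719, 0]) cube([42, 42, 412]);
translate([920, 719, 0]) cube([42, 42, 412]);
translate([453, 730, 449]) cube([509, 31, 538]);
translate([453, 343, 598]) cube([41, 387, 41]);
translate([921, 343, 598]) cube([41, 387, 41]);
translate([453, 343, 449]) cube([41, 41, 149]);
translate([921, 343, 449]) cube([41, 41, 149]);


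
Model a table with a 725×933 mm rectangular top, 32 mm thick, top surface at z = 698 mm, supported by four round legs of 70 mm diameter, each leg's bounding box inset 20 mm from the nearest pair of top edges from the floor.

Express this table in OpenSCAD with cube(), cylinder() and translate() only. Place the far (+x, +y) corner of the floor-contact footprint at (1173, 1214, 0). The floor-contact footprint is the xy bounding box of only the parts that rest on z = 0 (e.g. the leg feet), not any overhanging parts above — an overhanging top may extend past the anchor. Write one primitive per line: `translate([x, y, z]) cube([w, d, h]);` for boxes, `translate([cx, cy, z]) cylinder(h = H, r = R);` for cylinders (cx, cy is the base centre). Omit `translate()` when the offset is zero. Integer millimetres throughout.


translate([468, 301, 666]) cube([725, 933, 32]);
translate([523, 356, 0]) cylinder(h = 666, r = 35);
translate([1138, 356, 0]) cylinder(h = 666, r = 35);
translate([523, 1179, 0]) cylinder(h = 666, r = 35);
translate([1138, 1179, 0]) cylinder(h = 666, r = 35);


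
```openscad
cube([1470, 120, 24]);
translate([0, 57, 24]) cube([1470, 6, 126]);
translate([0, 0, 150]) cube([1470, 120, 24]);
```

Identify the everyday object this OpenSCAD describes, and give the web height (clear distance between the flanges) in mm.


An I-beam. The web height is 126 mm.

Two wide flanges with a thin centred web — an I-beam. Overall 174 mm minus two 24 mm flanges gives a web of 174 − 2·24 = 126 mm.


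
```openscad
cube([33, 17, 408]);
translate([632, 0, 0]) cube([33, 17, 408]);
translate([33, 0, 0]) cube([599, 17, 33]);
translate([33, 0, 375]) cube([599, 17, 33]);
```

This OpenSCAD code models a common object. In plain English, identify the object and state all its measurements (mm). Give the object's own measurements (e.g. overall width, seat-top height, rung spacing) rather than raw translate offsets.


A rectangular picture frame lying in the x–z plane (depth along y). The opening is 599 mm wide (x) by 342 mm tall (z), surrounded by a border 33 mm wide on all four sides. The frame is 17 mm deep and is made of two full-height vertical stiles with two horizontal rails fitted between them.


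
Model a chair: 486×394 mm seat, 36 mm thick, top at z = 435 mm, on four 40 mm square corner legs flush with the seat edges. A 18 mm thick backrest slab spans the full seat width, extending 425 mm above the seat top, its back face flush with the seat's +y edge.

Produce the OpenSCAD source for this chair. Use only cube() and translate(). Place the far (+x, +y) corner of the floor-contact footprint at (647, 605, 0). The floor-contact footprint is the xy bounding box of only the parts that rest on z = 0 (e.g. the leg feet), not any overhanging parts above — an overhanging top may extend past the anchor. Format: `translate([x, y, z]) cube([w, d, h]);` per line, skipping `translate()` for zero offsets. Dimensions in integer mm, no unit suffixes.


translate([161, 211, 399]) cube([486, 394, 36]);
translate([161, 211, 0]) cube([40, 40, 399]);
translate([607, 211, 0]) cube([40, 40, 399]);
translate([161, 565, 0]) cube([40, 40, 399]);
translate([607, 565, 0]) cube([40, 40, 399]);
translate([161, 587, 435]) cube([486, 18, 425]);


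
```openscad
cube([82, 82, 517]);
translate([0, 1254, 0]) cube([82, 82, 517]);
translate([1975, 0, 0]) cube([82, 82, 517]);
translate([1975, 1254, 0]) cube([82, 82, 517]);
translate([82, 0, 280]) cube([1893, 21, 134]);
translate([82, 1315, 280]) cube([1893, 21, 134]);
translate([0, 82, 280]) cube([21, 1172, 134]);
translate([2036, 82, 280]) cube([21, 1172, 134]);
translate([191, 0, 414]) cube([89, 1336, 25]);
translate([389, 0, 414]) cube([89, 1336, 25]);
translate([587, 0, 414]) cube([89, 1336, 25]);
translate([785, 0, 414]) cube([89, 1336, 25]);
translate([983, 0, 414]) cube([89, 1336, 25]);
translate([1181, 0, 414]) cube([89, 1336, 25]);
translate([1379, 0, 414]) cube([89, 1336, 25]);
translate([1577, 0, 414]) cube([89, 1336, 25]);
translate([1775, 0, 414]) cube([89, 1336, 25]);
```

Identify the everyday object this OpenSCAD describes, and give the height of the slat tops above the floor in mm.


A bed frame. The slat-top height is 439 mm.

Four posts, four rails, and a row of slats — a bed frame. Slats sit on the rails at z = 280 + 134 = 414; with slat thickness 25, the top is 439 mm.


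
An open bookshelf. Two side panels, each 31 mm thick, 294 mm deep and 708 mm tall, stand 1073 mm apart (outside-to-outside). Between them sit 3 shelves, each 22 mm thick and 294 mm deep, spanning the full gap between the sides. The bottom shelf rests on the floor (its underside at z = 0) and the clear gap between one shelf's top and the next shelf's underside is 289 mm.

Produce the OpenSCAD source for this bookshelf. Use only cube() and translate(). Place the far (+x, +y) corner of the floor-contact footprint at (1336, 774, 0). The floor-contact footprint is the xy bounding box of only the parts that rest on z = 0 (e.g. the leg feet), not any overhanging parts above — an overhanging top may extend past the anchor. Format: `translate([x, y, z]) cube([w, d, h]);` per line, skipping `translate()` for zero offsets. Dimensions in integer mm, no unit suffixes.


translate([263, 480, 0]) cube([31, 294, 708]);
translate([1305, 480, 0]) cube([31, 294, 708]);
translate([294, 480, 0]) cube([1011, 294, 22]);
translate([294, 480, 311]) cube([1011, 294, 22]);
translate([294, 480, 622]) cube([1011, 294, 22]);


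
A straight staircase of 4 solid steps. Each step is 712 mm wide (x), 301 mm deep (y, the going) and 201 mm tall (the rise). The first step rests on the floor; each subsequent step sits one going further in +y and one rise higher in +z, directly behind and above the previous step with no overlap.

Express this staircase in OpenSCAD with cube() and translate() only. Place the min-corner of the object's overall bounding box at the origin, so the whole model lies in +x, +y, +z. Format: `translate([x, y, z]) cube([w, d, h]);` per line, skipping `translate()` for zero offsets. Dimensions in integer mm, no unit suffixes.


cube([712, 301, 201]);
translate([0, 301, 201]) cube([712, 301, 201]);
translate([0, 602, 402]) cube([712, 301, 201]);
translate([0, 903, 603]) cube([712, 301, 201]);


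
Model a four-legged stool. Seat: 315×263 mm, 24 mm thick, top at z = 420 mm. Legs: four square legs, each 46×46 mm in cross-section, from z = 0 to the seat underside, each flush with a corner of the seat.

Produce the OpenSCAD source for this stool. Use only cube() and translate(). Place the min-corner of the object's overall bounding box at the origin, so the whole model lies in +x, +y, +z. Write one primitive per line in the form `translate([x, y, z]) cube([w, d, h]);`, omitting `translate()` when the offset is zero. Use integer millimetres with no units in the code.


// leg_h = 420 - 24 = 396
translate([0, 0, 396]) cube([315, 263, 24]);
cube([46, 46, 396]);
translate([269, 0, 0]) cube([46, 46, 396]);
translate([0, 217, 0]) cube([46, 46, 396]);
translate([269, 217, 0]) cube([46, 46, 396]);


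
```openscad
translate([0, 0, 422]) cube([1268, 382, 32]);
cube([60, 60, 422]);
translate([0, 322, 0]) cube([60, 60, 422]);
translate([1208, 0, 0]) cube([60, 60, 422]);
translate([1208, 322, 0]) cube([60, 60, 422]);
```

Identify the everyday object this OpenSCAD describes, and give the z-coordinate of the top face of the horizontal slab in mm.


A bench. The seat-top height is 454 mm.

A long slab on four corner posts — a bench. The slab sits at z = 422 with thickness 32, so the top is 422 + 32 = 454 mm.


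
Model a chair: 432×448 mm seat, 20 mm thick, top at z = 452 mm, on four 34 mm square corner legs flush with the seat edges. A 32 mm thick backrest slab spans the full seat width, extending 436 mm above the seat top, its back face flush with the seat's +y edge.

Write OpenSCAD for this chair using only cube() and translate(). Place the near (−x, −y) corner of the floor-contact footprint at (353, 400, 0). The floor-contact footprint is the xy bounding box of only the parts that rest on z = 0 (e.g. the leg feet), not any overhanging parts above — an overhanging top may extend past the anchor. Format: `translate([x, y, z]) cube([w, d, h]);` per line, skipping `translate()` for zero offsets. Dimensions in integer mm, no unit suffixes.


// leg_h = 452 - 20 = 432
translate([353, 400, 432]) cube([432, 448, 20]);
translate([353, 400, 0]) cube([34, 34, 432]);
translate([751, 400, 0]) cube([34, 34, 432]);
translate([353, 814, 0]) cube([34, 34, 432]);
translate([751, 814, 0]) cube([34, 34, 432]);
translate([353, 816, 452]) cube([432, 32, 436]);


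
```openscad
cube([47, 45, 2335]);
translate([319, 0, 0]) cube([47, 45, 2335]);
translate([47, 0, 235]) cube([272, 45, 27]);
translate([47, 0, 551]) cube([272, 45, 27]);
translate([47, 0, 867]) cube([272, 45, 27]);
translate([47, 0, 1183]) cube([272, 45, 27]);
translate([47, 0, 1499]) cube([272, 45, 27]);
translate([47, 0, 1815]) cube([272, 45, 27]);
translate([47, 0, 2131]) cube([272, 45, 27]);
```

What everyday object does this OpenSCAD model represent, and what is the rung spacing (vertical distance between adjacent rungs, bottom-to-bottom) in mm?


A ladder. The rung spacing is 316 mm.

Two tall 47×45 posts with 7 short bars between them — a ladder. Adjacent rungs sit at z = 235 and z = 551, so the spacing is 551 − 235 = 316 mm.


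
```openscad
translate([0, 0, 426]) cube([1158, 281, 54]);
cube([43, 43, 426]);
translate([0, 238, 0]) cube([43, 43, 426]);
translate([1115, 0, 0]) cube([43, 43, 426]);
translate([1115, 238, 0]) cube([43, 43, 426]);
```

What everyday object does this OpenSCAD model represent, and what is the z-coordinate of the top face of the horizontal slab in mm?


A bench. The seat-top height is 480 mm.

A long slab on four corner posts — a bench. The slab sits at z = 426 with thickness 54, so the top is 426 + 54 = 480 mm.


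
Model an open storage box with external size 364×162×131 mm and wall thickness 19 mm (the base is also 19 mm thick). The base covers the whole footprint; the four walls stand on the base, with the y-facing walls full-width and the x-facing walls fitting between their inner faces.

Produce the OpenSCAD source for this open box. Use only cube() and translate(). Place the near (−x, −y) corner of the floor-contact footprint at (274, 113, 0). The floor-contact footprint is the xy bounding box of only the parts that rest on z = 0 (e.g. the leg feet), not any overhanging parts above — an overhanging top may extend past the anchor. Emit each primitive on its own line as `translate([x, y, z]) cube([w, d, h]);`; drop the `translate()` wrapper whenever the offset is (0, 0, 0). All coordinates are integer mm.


translate([274, 113, 0]) cube([364, 162, 19]);
translate([274, 113, 19]) cube([364, 19, 112]);
translate([274, 256, 19]) cube([364, 19, 112]);
translate([274, 132, 19]) cube([19, 124, 112]);
translate([619, 132, 19]) cube([19, 124, 112]);


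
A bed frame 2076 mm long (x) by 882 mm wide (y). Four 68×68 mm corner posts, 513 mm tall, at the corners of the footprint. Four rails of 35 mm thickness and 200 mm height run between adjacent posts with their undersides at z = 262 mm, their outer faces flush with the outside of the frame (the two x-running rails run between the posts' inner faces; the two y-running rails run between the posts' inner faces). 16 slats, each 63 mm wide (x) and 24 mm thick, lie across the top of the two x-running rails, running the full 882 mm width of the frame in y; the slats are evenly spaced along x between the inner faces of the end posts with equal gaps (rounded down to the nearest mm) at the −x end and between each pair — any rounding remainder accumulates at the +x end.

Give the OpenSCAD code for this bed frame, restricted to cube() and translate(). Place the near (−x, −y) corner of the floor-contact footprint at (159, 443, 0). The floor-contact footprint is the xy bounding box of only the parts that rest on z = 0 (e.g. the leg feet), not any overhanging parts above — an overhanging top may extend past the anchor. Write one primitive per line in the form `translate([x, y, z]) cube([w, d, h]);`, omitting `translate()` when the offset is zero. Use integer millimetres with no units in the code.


// slat z = rail_z + rail_h = 262 + 200 = 462
// slat gap = ⌊(1940 − 16·63) / 17⌋ = 54
translate([159, 443, 0]) cube([68, 68, 513]);
translate([159, 1257, 0]) cube([68, 68, 513]);
translate([2167, 443, 0]) cube([68, 68, 513]);
translate([2167, 1257, 0]) cube([68, 68, 513]);
translate([227, 443, 262]) cube([1940, 35, 200]);
translate([227, 1290, 262]) cube([1940, 35, 200]);
translate([159, 511, 262]) cube([35, 746, 200]);
translate([2200, 511, 262]) cube([35, 746, 200]);
translate([281, 443, 462]) cube([63, 882, 24]);
translate([398, 443, 462]) cube([63, 882, 24]);
translate([515, 443, 462]) cube([63, 882, 24]);
translate([632, 443, 462]) cube([63, 882, 24]);
translate([749, 443, 462]) cube([63, 882, 24]);
translate([866, 443, 462]) cube([63, 882, 24]);
translate([983, 443, 462]) cube([63, 882, 24]);
translate([1100, 443, 462]) cube([63, 882, 24]);
translate([1217, 443, 462]) cube([63, 882, 24]);
translate([1334, 443, 462]) cube([63, 882, 24]);
translate([1451, 443, 462]) cube([63, 882, 24]);
translate([1568, 443, 462]) cube([63, 882, 24]);
translate([1685, 443, 462]) cube([63, 882, 24]);
translate([1802, 443, 462]) cube([63, 882, 24]);
translate([1919, 443, 462]) cube([63, 882, 24]);
translate([2036, 443, 462]) cube([63, 882, 24]);


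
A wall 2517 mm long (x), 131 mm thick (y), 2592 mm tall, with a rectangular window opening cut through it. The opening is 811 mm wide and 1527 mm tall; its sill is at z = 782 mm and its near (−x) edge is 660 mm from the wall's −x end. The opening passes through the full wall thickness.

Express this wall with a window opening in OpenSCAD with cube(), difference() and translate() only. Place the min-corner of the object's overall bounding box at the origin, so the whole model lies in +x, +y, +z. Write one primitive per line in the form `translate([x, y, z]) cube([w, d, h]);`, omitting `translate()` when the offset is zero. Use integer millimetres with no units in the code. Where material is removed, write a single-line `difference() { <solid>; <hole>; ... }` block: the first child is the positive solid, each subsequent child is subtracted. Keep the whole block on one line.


difference() { cube([2517, 131, 2592]); translate([660, 0, 782]) cube([811, 131, 1527]); }


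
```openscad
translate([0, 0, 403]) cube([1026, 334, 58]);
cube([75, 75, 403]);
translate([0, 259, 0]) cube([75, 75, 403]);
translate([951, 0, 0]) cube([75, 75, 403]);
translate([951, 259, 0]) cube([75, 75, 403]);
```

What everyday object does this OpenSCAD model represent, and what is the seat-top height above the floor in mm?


A bench. The seat-top height is 461 mm.

A long slab on four corner posts — a bench. The slab sits at z = 403 with thickness 58, so the top is 403 + 58 = 461 mm.


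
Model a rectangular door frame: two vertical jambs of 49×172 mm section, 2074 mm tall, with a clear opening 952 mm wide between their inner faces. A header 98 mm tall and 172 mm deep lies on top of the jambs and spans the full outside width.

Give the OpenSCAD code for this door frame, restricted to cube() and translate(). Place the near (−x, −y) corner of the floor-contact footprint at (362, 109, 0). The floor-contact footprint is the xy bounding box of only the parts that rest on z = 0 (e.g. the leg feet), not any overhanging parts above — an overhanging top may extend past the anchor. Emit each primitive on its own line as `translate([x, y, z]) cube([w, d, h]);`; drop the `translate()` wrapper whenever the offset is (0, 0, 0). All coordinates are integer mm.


translate([362, 109, 0]) cube([49, 172, 2074]);
translate([1363, 109, 0]) cube([49, 172, 2074]);
translate([362, 109, 2074]) cube([1050, 172, 98]);


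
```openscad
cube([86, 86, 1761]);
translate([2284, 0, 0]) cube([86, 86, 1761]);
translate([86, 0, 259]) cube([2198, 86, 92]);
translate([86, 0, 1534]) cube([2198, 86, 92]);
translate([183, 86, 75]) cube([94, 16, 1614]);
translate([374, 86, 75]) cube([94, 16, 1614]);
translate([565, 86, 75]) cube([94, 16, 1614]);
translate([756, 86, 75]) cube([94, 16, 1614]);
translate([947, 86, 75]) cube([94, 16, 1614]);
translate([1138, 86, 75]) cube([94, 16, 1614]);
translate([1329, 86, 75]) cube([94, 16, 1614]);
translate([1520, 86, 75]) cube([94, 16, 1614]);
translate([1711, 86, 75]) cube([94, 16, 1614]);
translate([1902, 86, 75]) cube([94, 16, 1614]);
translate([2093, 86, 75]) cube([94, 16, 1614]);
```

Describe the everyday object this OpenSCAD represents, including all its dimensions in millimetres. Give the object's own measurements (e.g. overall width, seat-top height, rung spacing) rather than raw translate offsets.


A fence section. Two 86×86 mm posts, 1761 mm tall, stand on the floor with a clear span of 2198 mm between their inner faces. Two horizontal rails of 86×92 mm section span the gap between the posts with their undersides at z = 259 mm and z = 1534 mm, flush with the posts' −y face. 11 pickets, each 94 mm wide, 16 mm thick and 1614 mm tall, are fixed to the +y face of the rails with their bottoms at z = 75 mm, spaced across the span with a 97 mm gap after the −x post and between neighbouring pickets and before the +x post.


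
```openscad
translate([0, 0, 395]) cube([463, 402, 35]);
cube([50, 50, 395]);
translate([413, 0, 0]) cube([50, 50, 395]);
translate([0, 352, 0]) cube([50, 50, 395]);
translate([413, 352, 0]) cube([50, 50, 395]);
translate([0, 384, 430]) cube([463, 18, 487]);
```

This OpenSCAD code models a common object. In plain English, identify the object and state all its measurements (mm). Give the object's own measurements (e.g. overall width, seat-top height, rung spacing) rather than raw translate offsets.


A chair. The seat is a 463×402×35 mm slab with its top at z = 430 mm, on four 50×50 mm corner legs (flush with the seat edges, standing on z = 0). A flat backrest 18 mm thick, 487 mm tall, spans the full seat width and rises from the seat top along its +y edge, rear face flush with the rear of the seat.


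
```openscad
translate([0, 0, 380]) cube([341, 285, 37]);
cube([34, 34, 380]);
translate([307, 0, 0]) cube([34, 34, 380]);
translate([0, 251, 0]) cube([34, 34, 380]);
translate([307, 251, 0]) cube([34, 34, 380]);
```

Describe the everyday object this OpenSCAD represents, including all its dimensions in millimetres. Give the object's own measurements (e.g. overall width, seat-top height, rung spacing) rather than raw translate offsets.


A simple wooden stool: a rectangular seat 341 mm (x) by 285 mm (y), 37 mm thick, top face at z = 417 mm, on four square legs, each 34×34 mm in cross-section. The legs rest on z = 0, each flush with a corner of the seat.


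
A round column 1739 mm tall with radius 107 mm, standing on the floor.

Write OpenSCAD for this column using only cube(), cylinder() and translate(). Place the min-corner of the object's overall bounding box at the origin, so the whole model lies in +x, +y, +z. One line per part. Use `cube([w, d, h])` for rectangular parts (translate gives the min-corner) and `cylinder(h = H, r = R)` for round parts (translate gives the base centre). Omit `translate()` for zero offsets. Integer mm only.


translate([107, 107, 0]) cylinder(h = 1739, r = 107);


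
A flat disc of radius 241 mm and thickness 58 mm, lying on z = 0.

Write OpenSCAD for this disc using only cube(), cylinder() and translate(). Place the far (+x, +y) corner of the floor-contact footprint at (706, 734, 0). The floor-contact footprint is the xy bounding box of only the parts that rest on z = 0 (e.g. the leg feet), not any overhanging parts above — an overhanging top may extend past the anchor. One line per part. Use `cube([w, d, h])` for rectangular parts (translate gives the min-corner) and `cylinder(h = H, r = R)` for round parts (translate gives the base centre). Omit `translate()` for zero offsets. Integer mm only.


translate([465, 493, 0]) cylinder(h = 58, r = 241);


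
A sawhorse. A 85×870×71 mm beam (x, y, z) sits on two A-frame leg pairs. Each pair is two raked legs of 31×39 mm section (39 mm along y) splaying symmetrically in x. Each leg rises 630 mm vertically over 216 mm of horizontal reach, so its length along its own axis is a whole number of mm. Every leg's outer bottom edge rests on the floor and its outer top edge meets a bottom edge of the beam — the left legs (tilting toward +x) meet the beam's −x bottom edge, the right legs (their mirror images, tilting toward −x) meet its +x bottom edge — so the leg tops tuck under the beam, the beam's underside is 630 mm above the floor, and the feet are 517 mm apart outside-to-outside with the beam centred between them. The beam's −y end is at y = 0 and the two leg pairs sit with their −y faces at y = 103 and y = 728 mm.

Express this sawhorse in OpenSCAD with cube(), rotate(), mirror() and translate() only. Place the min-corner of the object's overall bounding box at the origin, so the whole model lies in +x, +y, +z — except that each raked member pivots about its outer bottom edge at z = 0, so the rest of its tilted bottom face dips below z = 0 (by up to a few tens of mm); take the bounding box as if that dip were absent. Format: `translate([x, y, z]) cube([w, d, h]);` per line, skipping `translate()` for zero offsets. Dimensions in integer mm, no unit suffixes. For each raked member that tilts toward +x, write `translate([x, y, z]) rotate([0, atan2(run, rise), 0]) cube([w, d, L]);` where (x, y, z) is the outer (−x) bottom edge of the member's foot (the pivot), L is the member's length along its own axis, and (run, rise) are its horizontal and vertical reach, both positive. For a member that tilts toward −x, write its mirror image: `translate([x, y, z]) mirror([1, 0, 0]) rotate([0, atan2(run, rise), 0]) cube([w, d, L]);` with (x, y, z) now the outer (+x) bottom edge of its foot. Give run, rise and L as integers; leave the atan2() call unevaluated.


translate([216, 0, 630]) cube([85, 870, 71]);
translate([0, 103, 0]) rotate([0, atan2(216, 630), 0]) cube([31, 39, 666]);
translate([517, 103, 0]) mirror([1, 0, 0]) rotate([0, atan2(216, 630), 0]) cube([31, 39, 666]);
translate([0, 728, 0]) rotate([0, atan2(216, 630), 0]) cube([31, 39, 666]);
translate([517, 728, 0]) mirror([1, 0, 0]) rotate([0, atan2(216, 630), 0]) cube([31, 39, 666]);


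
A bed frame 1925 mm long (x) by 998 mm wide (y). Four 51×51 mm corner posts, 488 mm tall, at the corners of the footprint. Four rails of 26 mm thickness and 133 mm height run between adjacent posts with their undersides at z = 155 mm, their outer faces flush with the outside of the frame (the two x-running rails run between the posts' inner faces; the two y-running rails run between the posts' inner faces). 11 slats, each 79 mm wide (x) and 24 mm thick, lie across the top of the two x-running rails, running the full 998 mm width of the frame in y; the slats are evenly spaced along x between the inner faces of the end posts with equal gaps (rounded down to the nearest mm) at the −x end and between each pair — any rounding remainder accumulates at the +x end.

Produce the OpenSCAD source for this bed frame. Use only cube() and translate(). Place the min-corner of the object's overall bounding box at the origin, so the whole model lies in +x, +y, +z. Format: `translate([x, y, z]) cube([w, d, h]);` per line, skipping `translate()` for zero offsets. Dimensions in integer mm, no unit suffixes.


// slat z = rail_z + rail_h = 155 + 133 = 288
// slat gap = ⌊(1823 − 11·79) / 12⌋ = 79
cube([51, 51, 488]);
translate([0, 947, 0]) cube([51, 51, 488]);
translate([1874, 0, 0]) cube([51, 51, 488]);
translate([1874, 947, 0]) cube([51, 51, 488]);
translate([51, 0, 155]) cube([1823, 26, 133]);
translate([51, 972, 155]) cube([1823, 26, 133]);
translate([0, 51, 155]) cube([26, 896, 133]);
translate([1899, 51, 155]) cube([26, 896, 133]);
translate([130, 0, 288]) cube([79, 998, 24]);
translate([288, 0, 288]) cube([79, 998, 24]);
translate([446, 0, 288]) cube([79, 998, 24]);
translate([604, 0, 288]) cube([79, 998, 24]);
translate([762, 0, 288]) cube([79, 998, 24]);
translate([920, 0, 288]) cube([79, 998, 24]);
translate([1078, 0, 288]) cube([79, 998, 24]);
translate([1236, 0, 288]) cube([79, 998, 24]);
translate([1394, 0, 288]) cube([79, 998, 24]);
translate([1552, 0, 288]) cube([79, 998, 24]);
translate([1710, 0, 288]) cube([79, 998, 24]);
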